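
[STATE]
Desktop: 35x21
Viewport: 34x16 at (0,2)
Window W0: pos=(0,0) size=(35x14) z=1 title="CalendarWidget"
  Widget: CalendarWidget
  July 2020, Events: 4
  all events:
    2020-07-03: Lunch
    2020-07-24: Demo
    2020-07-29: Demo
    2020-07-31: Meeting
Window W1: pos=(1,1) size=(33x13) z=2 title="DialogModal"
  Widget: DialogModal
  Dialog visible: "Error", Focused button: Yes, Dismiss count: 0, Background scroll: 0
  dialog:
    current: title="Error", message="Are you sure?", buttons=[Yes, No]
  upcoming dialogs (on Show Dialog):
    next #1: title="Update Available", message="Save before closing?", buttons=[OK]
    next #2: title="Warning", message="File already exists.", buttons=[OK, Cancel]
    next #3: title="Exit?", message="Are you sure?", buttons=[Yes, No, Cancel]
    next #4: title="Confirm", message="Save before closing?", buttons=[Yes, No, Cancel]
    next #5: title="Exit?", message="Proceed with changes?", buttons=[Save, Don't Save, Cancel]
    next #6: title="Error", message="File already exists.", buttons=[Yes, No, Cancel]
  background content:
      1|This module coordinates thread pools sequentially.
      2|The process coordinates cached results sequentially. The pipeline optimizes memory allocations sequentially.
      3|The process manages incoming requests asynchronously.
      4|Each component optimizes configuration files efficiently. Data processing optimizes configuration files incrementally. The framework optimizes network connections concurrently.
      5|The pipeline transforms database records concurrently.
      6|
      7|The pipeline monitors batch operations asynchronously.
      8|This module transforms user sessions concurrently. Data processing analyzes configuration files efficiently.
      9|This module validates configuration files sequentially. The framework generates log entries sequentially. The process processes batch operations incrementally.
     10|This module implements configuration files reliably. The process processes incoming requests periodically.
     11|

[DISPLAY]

┠┃ DialogModal                   ┃
┃┠───────────────────────────────┨
┃┃This module coordinates thread ┃
┃┃The process coordinates cached ┃
┃┃The pro┌───────────────┐ming re┃
┃┃Each co│     Error     │ config┃
┃┃The pip│ Are you sure? │databas┃
┃┃       │   [Yes]  No   │       ┃
┃┃The pip└───────────────┘tch ope┃
┃┃This module transforms user ses┃
┃┃This module validates configura┃
┗┗━━━━━━━━━━━━━━━━━━━━━━━━━━━━━━━┛
                                  
                                  
                                  
                                  


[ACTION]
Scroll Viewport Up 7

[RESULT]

┏━━━━━━━━━━━━━━━━━━━━━━━━━━━━━━━━━
┃┏━━━━━━━━━━━━━━━━━━━━━━━━━━━━━━━┓
┠┃ DialogModal                   ┃
┃┠───────────────────────────────┨
┃┃This module coordinates thread ┃
┃┃The process coordinates cached ┃
┃┃The pro┌───────────────┐ming re┃
┃┃Each co│     Error     │ config┃
┃┃The pip│ Are you sure? │databas┃
┃┃       │   [Yes]  No   │       ┃
┃┃The pip└───────────────┘tch ope┃
┃┃This module transforms user ses┃
┃┃This module validates configura┃
┗┗━━━━━━━━━━━━━━━━━━━━━━━━━━━━━━━┛
                                  
                                  


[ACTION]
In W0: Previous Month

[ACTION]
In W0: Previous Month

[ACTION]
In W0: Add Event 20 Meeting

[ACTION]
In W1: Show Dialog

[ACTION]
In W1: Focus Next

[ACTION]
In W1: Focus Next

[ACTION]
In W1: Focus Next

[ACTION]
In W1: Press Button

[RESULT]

┏━━━━━━━━━━━━━━━━━━━━━━━━━━━━━━━━━
┃┏━━━━━━━━━━━━━━━━━━━━━━━━━━━━━━━┓
┠┃ DialogModal                   ┃
┃┠───────────────────────────────┨
┃┃This module coordinates thread ┃
┃┃The process coordinates cached ┃
┃┃The process manages incoming re┃
┃┃Each component optimizes config┃
┃┃The pipeline transforms databas┃
┃┃                               ┃
┃┃The pipeline monitors batch ope┃
┃┃This module transforms user ses┃
┃┃This module validates configura┃
┗┗━━━━━━━━━━━━━━━━━━━━━━━━━━━━━━━┛
                                  
                                  


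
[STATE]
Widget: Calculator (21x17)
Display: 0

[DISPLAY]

                    0
┌───┬───┬───┬───┐    
│ 7 │ 8 │ 9 │ ÷ │    
├───┼───┼───┼───┤    
│ 4 │ 5 │ 6 │ × │    
├───┼───┼───┼───┤    
│ 1 │ 2 │ 3 │ - │    
├───┼───┼───┼───┤    
│ 0 │ . │ = │ + │    
├───┼───┼───┼───┤    
│ C │ MC│ MR│ M+│    
└───┴───┴───┴───┘    
                     
                     
                     
                     
                     


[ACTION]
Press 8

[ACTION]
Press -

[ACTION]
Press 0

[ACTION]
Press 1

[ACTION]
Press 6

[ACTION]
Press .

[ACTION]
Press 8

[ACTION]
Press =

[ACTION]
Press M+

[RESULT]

                 -8.8
┌───┬───┬───┬───┐    
│ 7 │ 8 │ 9 │ ÷ │    
├───┼───┼───┼───┤    
│ 4 │ 5 │ 6 │ × │    
├───┼───┼───┼───┤    
│ 1 │ 2 │ 3 │ - │    
├───┼───┼───┼───┤    
│ 0 │ . │ = │ + │    
├───┼───┼───┼───┤    
│ C │ MC│ MR│ M+│    
└───┴───┴───┴───┘    
                     
                     
                     
                     
                     


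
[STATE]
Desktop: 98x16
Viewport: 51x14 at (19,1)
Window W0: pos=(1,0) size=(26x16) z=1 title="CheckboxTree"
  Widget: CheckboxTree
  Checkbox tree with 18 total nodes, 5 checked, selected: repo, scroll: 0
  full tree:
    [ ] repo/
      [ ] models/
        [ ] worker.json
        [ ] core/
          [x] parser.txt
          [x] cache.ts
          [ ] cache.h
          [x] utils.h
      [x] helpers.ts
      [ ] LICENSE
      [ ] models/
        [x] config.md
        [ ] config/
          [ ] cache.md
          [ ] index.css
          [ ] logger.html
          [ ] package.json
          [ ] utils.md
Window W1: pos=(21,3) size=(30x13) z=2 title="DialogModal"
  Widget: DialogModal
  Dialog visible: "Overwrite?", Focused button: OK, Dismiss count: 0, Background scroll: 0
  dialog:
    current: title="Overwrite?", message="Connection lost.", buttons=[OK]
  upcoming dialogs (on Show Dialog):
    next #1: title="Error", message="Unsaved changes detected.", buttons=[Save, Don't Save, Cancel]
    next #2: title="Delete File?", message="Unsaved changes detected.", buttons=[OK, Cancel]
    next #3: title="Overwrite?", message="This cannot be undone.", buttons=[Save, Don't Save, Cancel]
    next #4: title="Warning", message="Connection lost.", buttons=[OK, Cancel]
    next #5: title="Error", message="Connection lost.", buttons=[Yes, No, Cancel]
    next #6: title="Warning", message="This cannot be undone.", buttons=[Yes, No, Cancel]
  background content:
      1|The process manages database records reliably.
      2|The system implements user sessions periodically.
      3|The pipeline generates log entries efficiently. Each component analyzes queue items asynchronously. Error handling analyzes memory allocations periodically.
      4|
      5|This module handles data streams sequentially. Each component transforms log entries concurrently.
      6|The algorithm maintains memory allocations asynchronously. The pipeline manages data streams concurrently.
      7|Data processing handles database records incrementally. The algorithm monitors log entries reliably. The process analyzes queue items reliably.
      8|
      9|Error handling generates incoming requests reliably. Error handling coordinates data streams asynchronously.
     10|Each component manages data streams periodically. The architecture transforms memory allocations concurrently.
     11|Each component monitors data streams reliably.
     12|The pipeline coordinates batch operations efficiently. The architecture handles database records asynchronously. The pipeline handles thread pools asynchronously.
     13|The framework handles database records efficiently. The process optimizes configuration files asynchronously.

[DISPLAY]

       ┃                                           
───────┨                                           
  ┏━━━━━━━━━━━━━━━━━━━━━━━━━━━━┓                   
  ┃ DialogModal                ┃                   
so┠────────────────────────────┨                   
  ┃The process manages database┃                   
.t┃The system implements user s┃                   
ts┃The ┌──────────────────┐og e┃                   
h ┃    │    Overwrite?    │    ┃                   
h ┃This│ Connection lost. │ str┃                   
  ┃The │       [OK]       │memo┃                   
  ┃Data└──────────────────┘data┃                   
  ┃                            ┃                   
d ┃Error handling generates inc┃                   


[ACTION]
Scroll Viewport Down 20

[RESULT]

───────┨                                           
  ┏━━━━━━━━━━━━━━━━━━━━━━━━━━━━┓                   
  ┃ DialogModal                ┃                   
so┠────────────────────────────┨                   
  ┃The process manages database┃                   
.t┃The system implements user s┃                   
ts┃The ┌──────────────────┐og e┃                   
h ┃    │    Overwrite?    │    ┃                   
h ┃This│ Connection lost. │ str┃                   
  ┃The │       [OK]       │memo┃                   
  ┃Data└──────────────────┘data┃                   
  ┃                            ┃                   
d ┃Error handling generates inc┃                   
━━┗━━━━━━━━━━━━━━━━━━━━━━━━━━━━┛                   


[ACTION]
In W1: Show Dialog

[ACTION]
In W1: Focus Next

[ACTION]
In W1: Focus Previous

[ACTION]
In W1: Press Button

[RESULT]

───────┨                                           
  ┏━━━━━━━━━━━━━━━━━━━━━━━━━━━━┓                   
  ┃ DialogModal                ┃                   
so┠────────────────────────────┨                   
  ┃The process manages database┃                   
.t┃The system implements user s┃                   
ts┃The pipeline generates log e┃                   
h ┃                            ┃                   
h ┃This module handles data str┃                   
  ┃The algorithm maintains memo┃                   
  ┃Data processing handles data┃                   
  ┃                            ┃                   
d ┃Error handling generates inc┃                   
━━┗━━━━━━━━━━━━━━━━━━━━━━━━━━━━┛                   


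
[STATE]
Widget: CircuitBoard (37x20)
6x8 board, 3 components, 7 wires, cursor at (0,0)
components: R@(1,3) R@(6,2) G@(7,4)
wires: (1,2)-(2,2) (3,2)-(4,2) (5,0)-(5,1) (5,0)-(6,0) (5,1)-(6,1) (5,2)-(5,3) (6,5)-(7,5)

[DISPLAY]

   0 1 2 3 4 5                       
0  [.]                               
                                     
1           ·   R                    
            │                        
2           ·                        
                                     
3           ·                        
            │                        
4           ·                        
                                     
5   · ─ ·   · ─ ·                    
    │   │                            
6   ·   ·   R           ·            
                        │            
7                   G   ·            
Cursor: (0,0)                        
                                     
                                     
                                     


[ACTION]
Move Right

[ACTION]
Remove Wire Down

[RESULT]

   0 1 2 3 4 5                       
0      [.]                           
                                     
1           ·   R                    
            │                        
2           ·                        
                                     
3           ·                        
            │                        
4           ·                        
                                     
5   · ─ ·   · ─ ·                    
    │   │                            
6   ·   ·   R           ·            
                        │            
7                   G   ·            
Cursor: (0,1)                        
                                     
                                     
                                     


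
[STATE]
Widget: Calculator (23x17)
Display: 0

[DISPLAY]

                      0
┌───┬───┬───┬───┐      
│ 7 │ 8 │ 9 │ ÷ │      
├───┼───┼───┼───┤      
│ 4 │ 5 │ 6 │ × │      
├───┼───┼───┼───┤      
│ 1 │ 2 │ 3 │ - │      
├───┼───┼───┼───┤      
│ 0 │ . │ = │ + │      
├───┼───┼───┼───┤      
│ C │ MC│ MR│ M+│      
└───┴───┴───┴───┘      
                       
                       
                       
                       
                       


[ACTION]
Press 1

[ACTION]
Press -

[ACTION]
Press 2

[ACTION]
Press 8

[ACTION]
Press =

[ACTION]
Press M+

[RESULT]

                    -27
┌───┬───┬───┬───┐      
│ 7 │ 8 │ 9 │ ÷ │      
├───┼───┼───┼───┤      
│ 4 │ 5 │ 6 │ × │      
├───┼───┼───┼───┤      
│ 1 │ 2 │ 3 │ - │      
├───┼───┼───┼───┤      
│ 0 │ . │ = │ + │      
├───┼───┼───┼───┤      
│ C │ MC│ MR│ M+│      
└───┴───┴───┴───┘      
                       
                       
                       
                       
                       


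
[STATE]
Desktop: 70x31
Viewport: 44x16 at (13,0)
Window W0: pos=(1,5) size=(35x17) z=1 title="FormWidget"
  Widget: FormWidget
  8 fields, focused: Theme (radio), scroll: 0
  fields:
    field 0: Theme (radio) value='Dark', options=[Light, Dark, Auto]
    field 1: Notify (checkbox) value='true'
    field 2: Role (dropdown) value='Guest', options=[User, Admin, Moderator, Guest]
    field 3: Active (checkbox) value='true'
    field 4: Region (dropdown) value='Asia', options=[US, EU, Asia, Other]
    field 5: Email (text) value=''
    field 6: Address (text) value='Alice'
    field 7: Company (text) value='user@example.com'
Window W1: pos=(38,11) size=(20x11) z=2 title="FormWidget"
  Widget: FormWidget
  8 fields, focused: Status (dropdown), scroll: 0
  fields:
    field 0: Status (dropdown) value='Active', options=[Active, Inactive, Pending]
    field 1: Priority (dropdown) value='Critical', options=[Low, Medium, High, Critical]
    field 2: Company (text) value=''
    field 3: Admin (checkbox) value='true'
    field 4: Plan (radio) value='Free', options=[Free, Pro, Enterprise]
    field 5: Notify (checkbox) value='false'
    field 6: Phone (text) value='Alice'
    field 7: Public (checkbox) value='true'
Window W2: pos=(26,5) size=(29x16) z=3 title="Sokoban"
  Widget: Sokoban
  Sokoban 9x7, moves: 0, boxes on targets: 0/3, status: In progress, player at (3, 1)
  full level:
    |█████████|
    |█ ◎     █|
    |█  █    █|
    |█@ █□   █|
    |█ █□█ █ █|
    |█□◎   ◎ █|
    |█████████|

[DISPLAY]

                                            
                                            
                                            
                                            
                                            
━━━━━━━━━━━━━┏━━━━━━━━━━━━━━━━━━━━━━━━━━━┓  
             ┃ Sokoban                   ┃  
─────────────┠───────────────────────────┨  
   ( ) Light ┃█████████                  ┃  
   [x]       ┃█ ◎     █                  ┃  
   [Guest    ┃█  █    █                  ┃  
   [x]       ┃█@ █□   █                  ┃━━
   [Asia     ┃█ █□█ █ █                  ┃  
   [         ┃█□◎   ◎ █                  ┃──
   [Alice    ┃█████████                  ┃▼]
   [user@exam┃Moves: 0  0/3              ┃▼]


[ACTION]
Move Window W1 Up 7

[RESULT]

                                            
                                            
                                            
                                            
                         ┏━━━━━━━━━━━━━━━━━━
━━━━━━━━━━━━━┏━━━━━━━━━━━━━━━━━━━━━━━━━━━┓  
             ┃ Sokoban                   ┃──
─────────────┠───────────────────────────┨▼]
   ( ) Light ┃█████████                  ┃▼]
   [x]       ┃█ ◎     █                  ┃ ]
   [Guest    ┃█  █    █                  ┃] 
   [x]       ┃█@ █□   █                  ┃) 
   [Asia     ┃█ █□█ █ █                  ┃] 
   [         ┃█□◎   ◎ █                  ┃l]
   [Alice    ┃█████████                  ┃━━
   [user@exam┃Moves: 0  0/3              ┃  


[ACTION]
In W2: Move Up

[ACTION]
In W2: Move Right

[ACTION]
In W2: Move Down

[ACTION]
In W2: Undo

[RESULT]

                                            
                                            
                                            
                                            
                         ┏━━━━━━━━━━━━━━━━━━
━━━━━━━━━━━━━┏━━━━━━━━━━━━━━━━━━━━━━━━━━━┓  
             ┃ Sokoban                   ┃──
─────────────┠───────────────────────────┨▼]
   ( ) Light ┃█████████                  ┃▼]
   [x]       ┃█ ◎     █                  ┃ ]
   [Guest    ┃█ @█    █                  ┃] 
   [x]       ┃█  █□   █                  ┃) 
   [Asia     ┃█ █□█ █ █                  ┃] 
   [         ┃█□◎   ◎ █                  ┃l]
   [Alice    ┃█████████                  ┃━━
   [user@exam┃Moves: 2  0/3              ┃  


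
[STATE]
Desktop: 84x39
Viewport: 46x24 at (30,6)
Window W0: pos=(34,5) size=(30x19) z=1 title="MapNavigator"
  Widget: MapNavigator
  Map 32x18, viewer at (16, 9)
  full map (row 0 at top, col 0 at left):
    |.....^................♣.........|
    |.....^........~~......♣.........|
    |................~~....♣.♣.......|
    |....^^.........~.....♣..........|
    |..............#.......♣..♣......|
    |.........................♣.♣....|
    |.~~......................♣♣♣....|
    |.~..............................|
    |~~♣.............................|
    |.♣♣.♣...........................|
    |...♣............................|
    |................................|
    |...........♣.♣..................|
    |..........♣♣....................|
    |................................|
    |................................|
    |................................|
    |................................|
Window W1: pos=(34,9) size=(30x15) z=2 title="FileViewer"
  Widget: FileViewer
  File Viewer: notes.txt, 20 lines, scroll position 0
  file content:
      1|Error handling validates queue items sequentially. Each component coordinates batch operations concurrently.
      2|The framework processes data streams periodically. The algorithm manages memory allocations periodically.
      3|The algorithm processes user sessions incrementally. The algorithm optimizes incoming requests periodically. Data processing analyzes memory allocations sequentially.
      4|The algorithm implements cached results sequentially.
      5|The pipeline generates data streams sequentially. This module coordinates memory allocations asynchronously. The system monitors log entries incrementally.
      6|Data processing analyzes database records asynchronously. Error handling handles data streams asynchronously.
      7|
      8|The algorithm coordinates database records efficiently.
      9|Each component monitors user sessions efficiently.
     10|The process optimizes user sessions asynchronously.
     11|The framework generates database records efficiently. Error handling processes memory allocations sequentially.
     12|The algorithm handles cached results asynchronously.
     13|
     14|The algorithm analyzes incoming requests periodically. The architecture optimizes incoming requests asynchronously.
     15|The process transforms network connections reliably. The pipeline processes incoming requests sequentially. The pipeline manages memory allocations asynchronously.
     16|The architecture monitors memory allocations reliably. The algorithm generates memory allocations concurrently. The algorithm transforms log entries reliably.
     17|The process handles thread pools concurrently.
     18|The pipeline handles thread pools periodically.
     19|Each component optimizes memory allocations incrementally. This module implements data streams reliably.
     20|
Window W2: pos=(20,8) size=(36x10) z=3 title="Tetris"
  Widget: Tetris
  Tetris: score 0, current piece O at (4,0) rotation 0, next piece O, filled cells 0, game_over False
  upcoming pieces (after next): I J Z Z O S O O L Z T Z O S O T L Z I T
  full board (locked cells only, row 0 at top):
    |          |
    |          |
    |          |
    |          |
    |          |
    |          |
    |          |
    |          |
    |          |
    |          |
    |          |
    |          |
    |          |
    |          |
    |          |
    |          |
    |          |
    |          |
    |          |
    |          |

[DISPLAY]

    ┃ MapNavigator               ┃            
    ┠────────────────────────────┨            
━━━━━━━━━━━━━━━━━━━━━━━━━┓.♣.....┃            
                         ┃━━━━━━━┓            
─────────────────────────┨       ┃            
 │Next:                  ┃───────┨            
 │▓▓                     ┃tes qu▲┃            
 │▓▓                     ┃es dat█┃            
 │                       ┃es use░┃            
 │                       ┃nts ca░┃            
 │                       ┃s data░┃            
━━━━━━━━━━━━━━━━━━━━━━━━━┛zes da░┃            
    ┃                           ░┃            
    ┃The algorithm coordinates d░┃            
    ┃Each component monitors use░┃            
    ┃The process optimizes user ░┃            
    ┃The framework generates dat▼┃            
    ┗━━━━━━━━━━━━━━━━━━━━━━━━━━━━┛            
                                              
                                              
                                              
                                              
                                              
                                              


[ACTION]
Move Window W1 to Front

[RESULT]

    ┃ MapNavigator               ┃            
    ┠────────────────────────────┨            
━━━━━━━━━━━━━━━━━━━━━━━━━┓.♣.....┃            
    ┏━━━━━━━━━━━━━━━━━━━━━━━━━━━━┓            
────┃ FileViewer                 ┃            
 │Ne┠────────────────────────────┨            
 │▓▓┃Error handling validates qu▲┃            
 │▓▓┃The framework processes dat█┃            
 │  ┃The algorithm processes use░┃            
 │  ┃The algorithm implements ca░┃            
 │  ┃The pipeline generates data░┃            
━━━━┃Data processing analyzes da░┃            
    ┃                           ░┃            
    ┃The algorithm coordinates d░┃            
    ┃Each component monitors use░┃            
    ┃The process optimizes user ░┃            
    ┃The framework generates dat▼┃            
    ┗━━━━━━━━━━━━━━━━━━━━━━━━━━━━┛            
                                              
                                              
                                              
                                              
                                              
                                              


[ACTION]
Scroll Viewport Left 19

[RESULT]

                       ┃ MapNavigator         
                       ┠──────────────────────
         ┏━━━━━━━━━━━━━━━━━━━━━━━━━━━━━━━━━━┓.
         ┃ Tetris      ┏━━━━━━━━━━━━━━━━━━━━━━
         ┠─────────────┃ FileViewer           
         ┃          │Ne┠──────────────────────
         ┃          │▓▓┃Error handling validat
         ┃          │▓▓┃The framework processe
         ┃          │  ┃The algorithm processe
         ┃          │  ┃The algorithm implemen
         ┃          │  ┃The pipeline generates
         ┗━━━━━━━━━━━━━┃Data processing analyz
                       ┃                      
                       ┃The algorithm coordina
                       ┃Each component monitor
                       ┃The process optimizes 
                       ┃The framework generate
                       ┗━━━━━━━━━━━━━━━━━━━━━━
                                              
                                              
                                              
                                              
                                              
                                              


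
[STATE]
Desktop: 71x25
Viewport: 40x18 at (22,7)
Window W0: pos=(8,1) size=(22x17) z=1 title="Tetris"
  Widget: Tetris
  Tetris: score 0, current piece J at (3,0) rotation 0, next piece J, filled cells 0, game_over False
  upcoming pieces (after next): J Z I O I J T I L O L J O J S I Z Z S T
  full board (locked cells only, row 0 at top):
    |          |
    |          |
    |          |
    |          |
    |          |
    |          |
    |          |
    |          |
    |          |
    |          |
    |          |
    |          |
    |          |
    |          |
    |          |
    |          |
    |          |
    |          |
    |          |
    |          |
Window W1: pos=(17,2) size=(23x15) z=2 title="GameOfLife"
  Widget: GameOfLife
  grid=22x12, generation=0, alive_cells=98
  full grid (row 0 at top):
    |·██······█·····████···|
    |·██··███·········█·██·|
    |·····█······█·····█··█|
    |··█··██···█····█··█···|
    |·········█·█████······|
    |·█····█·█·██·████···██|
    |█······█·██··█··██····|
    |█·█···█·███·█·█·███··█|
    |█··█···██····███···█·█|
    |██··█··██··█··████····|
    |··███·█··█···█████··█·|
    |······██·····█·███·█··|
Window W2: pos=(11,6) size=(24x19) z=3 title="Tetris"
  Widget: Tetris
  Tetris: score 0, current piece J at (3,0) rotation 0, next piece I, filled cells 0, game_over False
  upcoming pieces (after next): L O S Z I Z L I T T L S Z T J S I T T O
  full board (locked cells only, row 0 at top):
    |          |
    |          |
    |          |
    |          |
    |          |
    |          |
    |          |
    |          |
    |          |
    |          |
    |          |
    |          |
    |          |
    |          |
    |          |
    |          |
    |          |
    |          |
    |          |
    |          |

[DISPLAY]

            ┃·█··┃                      
────────────┨·█··┃                      
│Next:      ┃····┃                      
│████       ┃···█┃                      
│           ┃█···┃                      
│           ┃██··┃                      
│           ┃··█·┃                      
│           ┃█···┃                      
│Score:     ┃█··█┃                      
│0          ┃━━━━┛                      
│           ┃                           
│           ┃                           
│           ┃                           
│           ┃                           
│           ┃                           
│           ┃                           
│           ┃                           
━━━━━━━━━━━━┛                           


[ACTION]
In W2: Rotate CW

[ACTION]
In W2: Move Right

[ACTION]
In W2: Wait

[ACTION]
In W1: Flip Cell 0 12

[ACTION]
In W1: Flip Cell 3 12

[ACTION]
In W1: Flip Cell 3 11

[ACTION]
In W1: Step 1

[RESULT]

            ┃██·█┃                      
────────────┨····┃                      
│Next:      ┃····┃                      
│████       ┃█···┃                      
│           ┃·█·█┃                      
│           ┃·█·█┃                      
│           ┃···█┃                      
│           ┃██·█┃                      
│Score:     ┃····┃                      
│0          ┃━━━━┛                      
│           ┃                           
│           ┃                           
│           ┃                           
│           ┃                           
│           ┃                           
│           ┃                           
│           ┃                           
━━━━━━━━━━━━┛                           


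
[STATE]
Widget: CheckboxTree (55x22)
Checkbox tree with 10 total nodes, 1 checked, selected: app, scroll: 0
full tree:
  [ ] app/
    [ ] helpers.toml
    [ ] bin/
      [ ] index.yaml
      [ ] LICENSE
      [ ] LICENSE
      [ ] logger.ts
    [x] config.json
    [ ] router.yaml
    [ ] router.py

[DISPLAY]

>[-] app/                                              
   [ ] helpers.toml                                    
   [ ] bin/                                            
     [ ] index.yaml                                    
     [ ] LICENSE                                       
     [ ] LICENSE                                       
     [ ] logger.ts                                     
   [x] config.json                                     
   [ ] router.yaml                                     
   [ ] router.py                                       
                                                       
                                                       
                                                       
                                                       
                                                       
                                                       
                                                       
                                                       
                                                       
                                                       
                                                       
                                                       


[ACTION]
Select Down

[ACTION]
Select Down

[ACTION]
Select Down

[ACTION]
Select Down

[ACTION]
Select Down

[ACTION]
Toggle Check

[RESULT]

 [-] app/                                              
   [ ] helpers.toml                                    
   [-] bin/                                            
     [ ] index.yaml                                    
     [ ] LICENSE                                       
>    [x] LICENSE                                       
     [ ] logger.ts                                     
   [x] config.json                                     
   [ ] router.yaml                                     
   [ ] router.py                                       
                                                       
                                                       
                                                       
                                                       
                                                       
                                                       
                                                       
                                                       
                                                       
                                                       
                                                       
                                                       


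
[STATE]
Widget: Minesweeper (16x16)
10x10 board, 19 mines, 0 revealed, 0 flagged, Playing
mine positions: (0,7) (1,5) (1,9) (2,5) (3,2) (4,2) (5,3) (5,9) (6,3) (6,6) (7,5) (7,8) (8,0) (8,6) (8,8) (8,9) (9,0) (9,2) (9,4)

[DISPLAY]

■■■■■■■■■■      
■■■■■■■■■■      
■■■■■■■■■■      
■■■■■■■■■■      
■■■■■■■■■■      
■■■■■■■■■■      
■■■■■■■■■■      
■■■■■■■■■■      
■■■■■■■■■■      
■■■■■■■■■■      
                
                
                
                
                
                


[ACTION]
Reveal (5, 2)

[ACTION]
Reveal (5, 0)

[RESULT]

    1■■■■■      
    2■■■■■      
 1112■■■■■      
 2■■■■■■■■      
 2■■■■■■■■      
 13■■■■■■■      
  2■■■■■■■      
111■■■■■■■      
■■■■■■■■■■      
■■■■■■■■■■      
                
                
                
                
                
                


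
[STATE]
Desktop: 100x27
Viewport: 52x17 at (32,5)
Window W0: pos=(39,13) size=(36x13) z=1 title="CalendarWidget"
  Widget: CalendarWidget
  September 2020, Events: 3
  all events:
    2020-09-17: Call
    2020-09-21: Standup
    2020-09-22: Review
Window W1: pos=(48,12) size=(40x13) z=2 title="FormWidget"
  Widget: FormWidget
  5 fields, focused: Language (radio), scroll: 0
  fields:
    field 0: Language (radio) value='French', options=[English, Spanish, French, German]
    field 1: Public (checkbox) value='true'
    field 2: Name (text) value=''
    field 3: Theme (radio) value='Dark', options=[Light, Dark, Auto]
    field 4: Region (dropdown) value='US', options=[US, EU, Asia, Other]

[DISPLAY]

                                                    
                                                    
                                                    
                                                    
                                                    
                                                    
                                                    
                ┏━━━━━━━━━━━━━━━━━━━━━━━━━━━━━━━━━━━
       ┏━━━━━━━━┃ FormWidget                        
       ┃ Calenda┠───────────────────────────────────
       ┠────────┃> Language:   ( ) English  ( ) Span
       ┃        ┃  Public:     [x]                  
       ┃Mo Tu We┃  Name:       [                    
       ┃    1  2┃  Theme:      ( ) Light  (●) Dark  
       ┃ 7  8  9┃  Region:     [US                  
       ┃14 15 16┃                                   
       ┃21* 22* ┃                                   


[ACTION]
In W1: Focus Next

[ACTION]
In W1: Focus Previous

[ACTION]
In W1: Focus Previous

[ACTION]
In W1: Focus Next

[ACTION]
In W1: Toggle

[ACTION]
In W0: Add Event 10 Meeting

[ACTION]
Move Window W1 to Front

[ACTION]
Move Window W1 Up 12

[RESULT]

                ┃  Name:       [                    
                ┃  Theme:      ( ) Light  (●) Dark  
                ┃  Region:     [US                  
                ┃                                   
                ┃                                   
                ┃                                   
                ┃                                   
                ┗━━━━━━━━━━━━━━━━━━━━━━━━━━━━━━━━━━━
       ┏━━━━━━━━━━━━━━━━━━━━━━━━━━━━━━━━━━┓         
       ┃ CalendarWidget                   ┃         
       ┠──────────────────────────────────┨         
       ┃          September 2020          ┃         
       ┃Mo Tu We Th Fr Sa Su              ┃         
       ┃    1  2  3  4  5  6              ┃         
       ┃ 7  8  9 10* 11 12 13             ┃         
       ┃14 15 16 17* 18 19 20             ┃         
       ┃21* 22* 23 24 25 26 27            ┃         


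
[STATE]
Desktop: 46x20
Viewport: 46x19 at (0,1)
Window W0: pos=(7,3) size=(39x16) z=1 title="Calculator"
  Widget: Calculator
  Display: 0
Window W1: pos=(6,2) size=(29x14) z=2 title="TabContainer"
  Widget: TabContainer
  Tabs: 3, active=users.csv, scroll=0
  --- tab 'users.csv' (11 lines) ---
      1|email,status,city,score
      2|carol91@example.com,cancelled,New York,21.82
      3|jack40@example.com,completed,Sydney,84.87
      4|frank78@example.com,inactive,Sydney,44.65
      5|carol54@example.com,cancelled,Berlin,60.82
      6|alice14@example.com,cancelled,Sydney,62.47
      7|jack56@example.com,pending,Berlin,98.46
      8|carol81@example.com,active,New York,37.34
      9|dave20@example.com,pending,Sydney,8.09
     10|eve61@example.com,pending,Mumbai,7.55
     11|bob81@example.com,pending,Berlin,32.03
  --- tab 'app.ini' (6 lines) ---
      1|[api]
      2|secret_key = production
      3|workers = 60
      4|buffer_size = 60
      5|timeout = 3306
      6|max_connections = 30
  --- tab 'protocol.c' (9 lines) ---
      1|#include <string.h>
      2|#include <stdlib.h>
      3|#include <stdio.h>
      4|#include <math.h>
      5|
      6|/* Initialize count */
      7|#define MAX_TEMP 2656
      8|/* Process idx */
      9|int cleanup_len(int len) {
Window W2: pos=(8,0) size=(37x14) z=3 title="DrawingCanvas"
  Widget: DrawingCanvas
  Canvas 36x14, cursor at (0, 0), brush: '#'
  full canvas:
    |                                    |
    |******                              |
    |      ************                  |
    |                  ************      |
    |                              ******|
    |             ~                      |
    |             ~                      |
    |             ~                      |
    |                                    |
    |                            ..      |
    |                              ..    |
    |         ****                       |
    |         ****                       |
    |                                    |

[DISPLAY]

        ┃ DrawingCanvas                     ┃ 
      ┏━┠───────────────────────────────────┨ 
      ┃ ┃+                                  ┃┓
      ┠─┃******                             ┃┃
      ┃[┃      ************                 ┃┨
      ┃─┃                  ************     ┃┃
      ┃e┃                              *****┃┃
      ┃c┃             ~                     ┃┃
      ┃j┃             ~                     ┃┃
      ┃f┃             ~                     ┃┃
      ┃c┃                                   ┃┃
      ┃a┃                            ..     ┃┃
      ┃j┗━━━━━━━━━━━━━━━━━━━━━━━━━━━━━━━━━━━┛┃
      ┃carol81@example.com,active,┃          ┃
      ┗━━━━━━━━━━━━━━━━━━━━━━━━━━━┛          ┃
       ┃│ C │ MC│ MR│ M+│                    ┃
       ┃└───┴───┴───┴───┘                    ┃
       ┗━━━━━━━━━━━━━━━━━━━━━━━━━━━━━━━━━━━━━┛
                                              


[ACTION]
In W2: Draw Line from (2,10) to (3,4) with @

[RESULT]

        ┃ DrawingCanvas                     ┃ 
      ┏━┠───────────────────────────────────┨ 
      ┃ ┃+                                  ┃┓
      ┠─┃******                             ┃┃
      ┃[┃      *@@@@*******                 ┃┨
      ┃─┃    @@@           ************     ┃┃
      ┃e┃                              *****┃┃
      ┃c┃             ~                     ┃┃
      ┃j┃             ~                     ┃┃
      ┃f┃             ~                     ┃┃
      ┃c┃                                   ┃┃
      ┃a┃                            ..     ┃┃
      ┃j┗━━━━━━━━━━━━━━━━━━━━━━━━━━━━━━━━━━━┛┃
      ┃carol81@example.com,active,┃          ┃
      ┗━━━━━━━━━━━━━━━━━━━━━━━━━━━┛          ┃
       ┃│ C │ MC│ MR│ M+│                    ┃
       ┃└───┴───┴───┴───┘                    ┃
       ┗━━━━━━━━━━━━━━━━━━━━━━━━━━━━━━━━━━━━━┛
                                              


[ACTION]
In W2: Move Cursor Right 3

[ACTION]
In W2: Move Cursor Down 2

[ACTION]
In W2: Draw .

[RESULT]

        ┃ DrawingCanvas                     ┃ 
      ┏━┠───────────────────────────────────┨ 
      ┃ ┃                                   ┃┓
      ┠─┃******                             ┃┃
      ┃[┃   .  *@@@@*******                 ┃┨
      ┃─┃    @@@           ************     ┃┃
      ┃e┃                              *****┃┃
      ┃c┃             ~                     ┃┃
      ┃j┃             ~                     ┃┃
      ┃f┃             ~                     ┃┃
      ┃c┃                                   ┃┃
      ┃a┃                            ..     ┃┃
      ┃j┗━━━━━━━━━━━━━━━━━━━━━━━━━━━━━━━━━━━┛┃
      ┃carol81@example.com,active,┃          ┃
      ┗━━━━━━━━━━━━━━━━━━━━━━━━━━━┛          ┃
       ┃│ C │ MC│ MR│ M+│                    ┃
       ┃└───┴───┴───┴───┘                    ┃
       ┗━━━━━━━━━━━━━━━━━━━━━━━━━━━━━━━━━━━━━┛
                                              
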